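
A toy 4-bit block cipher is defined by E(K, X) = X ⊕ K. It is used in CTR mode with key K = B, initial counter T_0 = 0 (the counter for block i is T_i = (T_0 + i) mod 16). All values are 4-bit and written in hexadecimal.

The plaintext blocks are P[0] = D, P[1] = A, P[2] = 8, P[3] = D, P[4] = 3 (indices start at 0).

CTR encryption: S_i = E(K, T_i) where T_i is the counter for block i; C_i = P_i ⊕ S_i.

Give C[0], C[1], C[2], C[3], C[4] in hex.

C[0]: T = 0, S = E(K, T) = B; D ⊕ B = 6.
C[1]: T = 1, S = E(K, T) = A; A ⊕ A = 0.
C[2]: T = 2, S = E(K, T) = 9; 8 ⊕ 9 = 1.
C[3]: T = 3, S = E(K, T) = 8; D ⊕ 8 = 5.
C[4]: T = 4, S = E(K, T) = F; 3 ⊕ F = C.

C[0] = 6, C[1] = 0, C[2] = 1, C[3] = 5, C[4] = C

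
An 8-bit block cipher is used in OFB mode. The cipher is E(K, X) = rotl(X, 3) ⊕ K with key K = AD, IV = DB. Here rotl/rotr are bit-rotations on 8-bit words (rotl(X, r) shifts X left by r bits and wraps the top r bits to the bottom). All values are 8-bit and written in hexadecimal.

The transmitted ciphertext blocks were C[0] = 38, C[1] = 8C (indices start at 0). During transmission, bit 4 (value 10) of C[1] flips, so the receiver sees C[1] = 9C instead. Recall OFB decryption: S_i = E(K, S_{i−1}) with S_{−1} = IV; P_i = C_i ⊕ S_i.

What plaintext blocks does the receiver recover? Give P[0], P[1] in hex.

P[0] = 4B, P[1] = AA

Only C[1] changed, to 9C. In OFB, a change in C_i flips the same bit in P_i only; the keystream is unaffected. Decrypting the received ciphertext:
P[0]: S = E(K, DB) = 73; 38 ⊕ 73 = 4B.
P[1]: S = E(K, 73) = 36; 9C ⊕ 36 = AA.
Blocks that differ from the original plaintext: P[1].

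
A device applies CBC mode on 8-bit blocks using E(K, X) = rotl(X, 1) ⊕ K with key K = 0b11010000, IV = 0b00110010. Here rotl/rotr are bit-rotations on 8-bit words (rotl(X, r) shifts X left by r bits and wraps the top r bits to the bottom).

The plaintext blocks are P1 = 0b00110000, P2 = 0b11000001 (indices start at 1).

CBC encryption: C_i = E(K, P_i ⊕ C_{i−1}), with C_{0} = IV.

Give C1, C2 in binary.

C1 = 0b11010100, C2 = 0b11111010

C1: P1 ⊕ 0b00110010 = 0b00000010; E(K, 0b00000010) = 0b11010100.
C2: P2 ⊕ 0b11010100 = 0b00010101; E(K, 0b00010101) = 0b11111010.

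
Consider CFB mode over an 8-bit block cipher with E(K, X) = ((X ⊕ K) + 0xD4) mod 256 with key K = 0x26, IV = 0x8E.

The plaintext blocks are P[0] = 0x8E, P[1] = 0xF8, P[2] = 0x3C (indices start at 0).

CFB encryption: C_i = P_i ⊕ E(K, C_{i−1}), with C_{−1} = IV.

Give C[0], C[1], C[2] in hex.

C[0]: E(K, 0x8E) = 0x7C; 0x8E ⊕ 0x7C = 0xF2.
C[1]: E(K, 0xF2) = 0xA8; 0xF8 ⊕ 0xA8 = 0x50.
C[2]: E(K, 0x50) = 0x4A; 0x3C ⊕ 0x4A = 0x76.

C[0] = 0xF2, C[1] = 0x50, C[2] = 0x76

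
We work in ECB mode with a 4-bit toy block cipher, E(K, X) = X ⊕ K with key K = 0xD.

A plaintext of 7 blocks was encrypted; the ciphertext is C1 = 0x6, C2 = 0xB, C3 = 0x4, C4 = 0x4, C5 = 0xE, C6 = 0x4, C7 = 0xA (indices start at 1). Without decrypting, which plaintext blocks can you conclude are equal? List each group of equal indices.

P3 = P4 = P6

ECB encrypts each block independently with the same key, so equal ciphertext blocks imply equal plaintext blocks.
C3 = C4 = C6 = 0x4, so P3 = P4 = P6.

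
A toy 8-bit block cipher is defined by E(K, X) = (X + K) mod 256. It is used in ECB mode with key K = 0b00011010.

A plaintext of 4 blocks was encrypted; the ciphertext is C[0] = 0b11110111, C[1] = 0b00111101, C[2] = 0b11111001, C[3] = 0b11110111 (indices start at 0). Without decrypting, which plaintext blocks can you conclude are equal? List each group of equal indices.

ECB encrypts each block independently with the same key, so equal ciphertext blocks imply equal plaintext blocks.
C[0] = C[3] = 0b11110111, so P[0] = P[3].

P[0] = P[3]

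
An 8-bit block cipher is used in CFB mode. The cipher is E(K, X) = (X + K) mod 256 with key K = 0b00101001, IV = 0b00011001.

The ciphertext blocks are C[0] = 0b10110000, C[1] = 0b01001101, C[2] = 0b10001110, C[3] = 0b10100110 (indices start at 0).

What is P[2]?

CFB decryption: P_i = C_i ⊕ E(K, C_{i−1}), with C_{−1} = IV.
P[2]: E(K, 0b01001101) = 0b01110110; 0b10001110 ⊕ 0b01110110 = 0b11111000.

P[2] = 0b11111000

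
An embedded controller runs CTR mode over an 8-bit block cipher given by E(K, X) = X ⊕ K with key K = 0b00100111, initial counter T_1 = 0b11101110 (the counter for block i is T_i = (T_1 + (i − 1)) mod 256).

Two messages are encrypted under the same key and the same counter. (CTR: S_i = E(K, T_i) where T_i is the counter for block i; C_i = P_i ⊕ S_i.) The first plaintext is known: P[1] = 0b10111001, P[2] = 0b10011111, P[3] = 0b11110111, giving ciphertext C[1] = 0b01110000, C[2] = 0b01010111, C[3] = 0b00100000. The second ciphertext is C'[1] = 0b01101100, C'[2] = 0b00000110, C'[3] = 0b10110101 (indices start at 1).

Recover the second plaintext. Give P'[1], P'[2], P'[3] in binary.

P'[1] = 0b10100101, P'[2] = 0b11001110, P'[3] = 0b01100010

In CTR with a reused counter, both messages share the same keystream S_i, so C_i ⊕ C'_i = P_i ⊕ P'_i and thus P'_i = P_i ⊕ C_i ⊕ C'_i.
P'[1]: 0b10111001 ⊕ 0b01110000 ⊕ 0b01101100 = 0b10100101.
P'[2]: 0b10011111 ⊕ 0b01010111 ⊕ 0b00000110 = 0b11001110.
P'[3]: 0b11110111 ⊕ 0b00100000 ⊕ 0b10110101 = 0b01100010.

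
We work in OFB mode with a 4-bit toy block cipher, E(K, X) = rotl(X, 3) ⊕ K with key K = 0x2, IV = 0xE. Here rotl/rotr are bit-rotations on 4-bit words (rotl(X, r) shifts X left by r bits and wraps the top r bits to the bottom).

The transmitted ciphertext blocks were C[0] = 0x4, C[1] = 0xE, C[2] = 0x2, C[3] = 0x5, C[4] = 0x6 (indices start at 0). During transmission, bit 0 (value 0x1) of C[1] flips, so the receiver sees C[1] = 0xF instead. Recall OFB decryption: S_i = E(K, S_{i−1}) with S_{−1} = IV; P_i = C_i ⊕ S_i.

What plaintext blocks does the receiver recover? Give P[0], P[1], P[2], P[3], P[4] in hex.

Only C[1] changed, to 0xF. In OFB, a change in C_i flips the same bit in P_i only; the keystream is unaffected. Decrypting the received ciphertext:
P[0]: S = E(K, 0xE) = 0x5; 0x4 ⊕ 0x5 = 0x1.
P[1]: S = E(K, 0x5) = 0x8; 0xF ⊕ 0x8 = 0x7.
P[2]: S = E(K, 0x8) = 0x6; 0x2 ⊕ 0x6 = 0x4.
P[3]: S = E(K, 0x6) = 0x1; 0x5 ⊕ 0x1 = 0x4.
P[4]: S = E(K, 0x1) = 0xA; 0x6 ⊕ 0xA = 0xC.
Blocks that differ from the original plaintext: P[1].

P[0] = 0x1, P[1] = 0x7, P[2] = 0x4, P[3] = 0x4, P[4] = 0xC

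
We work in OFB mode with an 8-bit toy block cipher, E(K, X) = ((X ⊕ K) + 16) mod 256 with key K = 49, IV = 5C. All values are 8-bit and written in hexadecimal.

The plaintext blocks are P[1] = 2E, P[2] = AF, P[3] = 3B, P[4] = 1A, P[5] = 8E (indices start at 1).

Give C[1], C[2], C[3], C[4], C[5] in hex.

C[1] = 05, C[2] = D7, C[3] = 7C, C[4] = 3E, C[5] = 0D

OFB encryption: S_i = E(K, S_{i−1}) with S_{0} = IV; C_i = P_i ⊕ S_i.
C[1]: S = E(K, 5C) = 2B; 2E ⊕ 2B = 05.
C[2]: S = E(K, 2B) = 78; AF ⊕ 78 = D7.
C[3]: S = E(K, 78) = 47; 3B ⊕ 47 = 7C.
C[4]: S = E(K, 47) = 24; 1A ⊕ 24 = 3E.
C[5]: S = E(K, 24) = 83; 8E ⊕ 83 = 0D.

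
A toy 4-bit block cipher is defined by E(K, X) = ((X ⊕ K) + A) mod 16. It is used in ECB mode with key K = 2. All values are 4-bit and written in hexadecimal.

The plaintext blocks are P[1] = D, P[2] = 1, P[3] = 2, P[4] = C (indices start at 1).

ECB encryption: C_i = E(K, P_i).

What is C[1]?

C[1] = 9

C[1]: E(K, D) = 9.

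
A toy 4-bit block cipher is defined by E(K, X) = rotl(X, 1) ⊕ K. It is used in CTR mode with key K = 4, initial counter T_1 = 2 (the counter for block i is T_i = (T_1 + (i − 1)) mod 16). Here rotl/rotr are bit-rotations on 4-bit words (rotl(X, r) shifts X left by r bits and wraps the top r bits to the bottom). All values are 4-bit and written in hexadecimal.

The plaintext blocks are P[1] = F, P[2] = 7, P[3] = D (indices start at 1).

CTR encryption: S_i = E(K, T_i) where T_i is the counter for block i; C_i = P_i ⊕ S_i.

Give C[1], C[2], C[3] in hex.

C[1]: T = 2, S = E(K, T) = 0; F ⊕ 0 = F.
C[2]: T = 3, S = E(K, T) = 2; 7 ⊕ 2 = 5.
C[3]: T = 4, S = E(K, T) = C; D ⊕ C = 1.

C[1] = F, C[2] = 5, C[3] = 1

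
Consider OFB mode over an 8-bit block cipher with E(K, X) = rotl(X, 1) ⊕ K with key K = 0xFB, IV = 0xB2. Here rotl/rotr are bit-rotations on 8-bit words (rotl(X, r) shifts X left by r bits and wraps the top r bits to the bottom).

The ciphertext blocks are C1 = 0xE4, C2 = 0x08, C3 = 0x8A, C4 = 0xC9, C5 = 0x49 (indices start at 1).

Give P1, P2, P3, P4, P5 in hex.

P1 = 0x7A, P2 = 0xCE, P3 = 0xFC, P4 = 0xDE, P5 = 0x9C

OFB decryption: S_i = E(K, S_{i−1}) with S_{0} = IV; P_i = C_i ⊕ S_i.
P1: S = E(K, 0xB2) = 0x9E; 0xE4 ⊕ 0x9E = 0x7A.
P2: S = E(K, 0x9E) = 0xC6; 0x08 ⊕ 0xC6 = 0xCE.
P3: S = E(K, 0xC6) = 0x76; 0x8A ⊕ 0x76 = 0xFC.
P4: S = E(K, 0x76) = 0x17; 0xC9 ⊕ 0x17 = 0xDE.
P5: S = E(K, 0x17) = 0xD5; 0x49 ⊕ 0xD5 = 0x9C.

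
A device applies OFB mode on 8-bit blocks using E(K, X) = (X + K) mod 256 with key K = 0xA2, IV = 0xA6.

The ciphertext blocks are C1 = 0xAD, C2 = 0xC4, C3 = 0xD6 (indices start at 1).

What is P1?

P1 = 0xE5

OFB decryption: S_i = E(K, S_{i−1}) with S_{0} = IV; P_i = C_i ⊕ S_i.
P1: S = E(K, 0xA6) = 0x48; 0xAD ⊕ 0x48 = 0xE5.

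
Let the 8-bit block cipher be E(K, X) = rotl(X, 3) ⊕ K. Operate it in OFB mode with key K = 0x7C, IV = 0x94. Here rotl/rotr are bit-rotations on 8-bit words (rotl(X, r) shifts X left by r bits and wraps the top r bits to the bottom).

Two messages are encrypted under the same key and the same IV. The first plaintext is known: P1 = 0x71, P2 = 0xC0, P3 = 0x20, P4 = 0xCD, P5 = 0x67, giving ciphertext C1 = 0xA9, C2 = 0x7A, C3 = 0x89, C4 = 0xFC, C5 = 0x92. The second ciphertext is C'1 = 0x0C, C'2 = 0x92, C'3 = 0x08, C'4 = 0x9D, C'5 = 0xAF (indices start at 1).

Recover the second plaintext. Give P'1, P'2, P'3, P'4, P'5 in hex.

P'1 = 0xD4, P'2 = 0x28, P'3 = 0xA1, P'4 = 0xAC, P'5 = 0x5A

In OFB with a reused IV, both messages share the same keystream S_i, so C_i ⊕ C'_i = P_i ⊕ P'_i and thus P'_i = P_i ⊕ C_i ⊕ C'_i.
P'1: 0x71 ⊕ 0xA9 ⊕ 0x0C = 0xD4.
P'2: 0xC0 ⊕ 0x7A ⊕ 0x92 = 0x28.
P'3: 0x20 ⊕ 0x89 ⊕ 0x08 = 0xA1.
P'4: 0xCD ⊕ 0xFC ⊕ 0x9D = 0xAC.
P'5: 0x67 ⊕ 0x92 ⊕ 0xAF = 0x5A.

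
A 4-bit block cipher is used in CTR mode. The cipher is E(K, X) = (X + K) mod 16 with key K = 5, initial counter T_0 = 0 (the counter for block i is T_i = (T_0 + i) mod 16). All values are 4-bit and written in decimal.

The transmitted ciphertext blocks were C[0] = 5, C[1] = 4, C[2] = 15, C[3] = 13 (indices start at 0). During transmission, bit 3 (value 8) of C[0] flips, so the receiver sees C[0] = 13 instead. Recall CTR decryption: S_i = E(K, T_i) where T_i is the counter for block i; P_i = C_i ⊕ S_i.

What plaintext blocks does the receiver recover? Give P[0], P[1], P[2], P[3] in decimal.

P[0] = 8, P[1] = 2, P[2] = 8, P[3] = 5

Only C[0] changed, to 13. In CTR, a change in C_i flips the same bit in P_i only; the keystream is unaffected. Decrypting the received ciphertext:
P[0]: T = 0, S = E(K, T) = 5; 13 ⊕ 5 = 8.
P[1]: T = 1, S = E(K, T) = 6; 4 ⊕ 6 = 2.
P[2]: T = 2, S = E(K, T) = 7; 15 ⊕ 7 = 8.
P[3]: T = 3, S = E(K, T) = 8; 13 ⊕ 8 = 5.
Blocks that differ from the original plaintext: P[0].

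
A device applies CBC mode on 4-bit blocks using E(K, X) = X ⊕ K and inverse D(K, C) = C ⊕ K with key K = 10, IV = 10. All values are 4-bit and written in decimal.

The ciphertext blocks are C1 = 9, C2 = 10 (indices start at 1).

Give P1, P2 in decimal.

CBC decryption: P_i = D(K, C_i) ⊕ C_{i−1}, with C_{0} = IV.
P1: D(K, 9) = 3; 3 ⊕ 10 = 9.
P2: D(K, 10) = 0; 0 ⊕ 9 = 9.

P1 = 9, P2 = 9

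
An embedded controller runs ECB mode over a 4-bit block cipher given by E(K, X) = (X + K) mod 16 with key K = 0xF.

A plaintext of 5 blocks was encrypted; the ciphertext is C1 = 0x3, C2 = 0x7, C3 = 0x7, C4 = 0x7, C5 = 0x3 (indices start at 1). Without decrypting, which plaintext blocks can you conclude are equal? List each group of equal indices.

ECB encrypts each block independently with the same key, so equal ciphertext blocks imply equal plaintext blocks.
C1 = C5 = 0x3, so P1 = P5.
C2 = C3 = C4 = 0x7, so P2 = P3 = P4.

P1 = P5; P2 = P3 = P4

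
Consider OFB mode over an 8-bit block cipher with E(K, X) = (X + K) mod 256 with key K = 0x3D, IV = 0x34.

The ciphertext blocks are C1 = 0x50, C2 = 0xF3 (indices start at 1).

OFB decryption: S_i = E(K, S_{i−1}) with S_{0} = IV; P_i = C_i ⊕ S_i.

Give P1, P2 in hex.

P1 = 0x21, P2 = 0x5D

P1: S = E(K, 0x34) = 0x71; 0x50 ⊕ 0x71 = 0x21.
P2: S = E(K, 0x71) = 0xAE; 0xF3 ⊕ 0xAE = 0x5D.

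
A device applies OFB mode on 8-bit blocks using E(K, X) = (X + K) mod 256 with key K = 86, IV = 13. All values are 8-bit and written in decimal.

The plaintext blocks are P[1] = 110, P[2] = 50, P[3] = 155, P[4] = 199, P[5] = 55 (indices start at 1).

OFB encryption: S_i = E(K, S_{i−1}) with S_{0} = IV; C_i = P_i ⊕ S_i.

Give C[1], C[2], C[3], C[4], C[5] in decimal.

C[1]: S = E(K, 13) = 99; 110 ⊕ 99 = 13.
C[2]: S = E(K, 99) = 185; 50 ⊕ 185 = 139.
C[3]: S = E(K, 185) = 15; 155 ⊕ 15 = 148.
C[4]: S = E(K, 15) = 101; 199 ⊕ 101 = 162.
C[5]: S = E(K, 101) = 187; 55 ⊕ 187 = 140.

C[1] = 13, C[2] = 139, C[3] = 148, C[4] = 162, C[5] = 140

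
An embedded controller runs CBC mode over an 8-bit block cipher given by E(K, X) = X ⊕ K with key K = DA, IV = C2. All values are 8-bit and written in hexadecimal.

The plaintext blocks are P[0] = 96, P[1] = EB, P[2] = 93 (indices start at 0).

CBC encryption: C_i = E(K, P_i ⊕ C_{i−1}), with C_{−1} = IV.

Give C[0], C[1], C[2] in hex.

C[0] = 8E, C[1] = BF, C[2] = F6

C[0]: P[0] ⊕ C2 = 54; E(K, 54) = 8E.
C[1]: P[1] ⊕ 8E = 65; E(K, 65) = BF.
C[2]: P[2] ⊕ BF = 2C; E(K, 2C) = F6.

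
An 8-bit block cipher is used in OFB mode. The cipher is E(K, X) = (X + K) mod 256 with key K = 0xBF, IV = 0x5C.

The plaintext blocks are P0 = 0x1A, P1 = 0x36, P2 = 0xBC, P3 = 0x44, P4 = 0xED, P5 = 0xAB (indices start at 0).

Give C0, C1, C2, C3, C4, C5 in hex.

OFB encryption: S_i = E(K, S_{i−1}) with S_{−1} = IV; C_i = P_i ⊕ S_i.
C0: S = E(K, 0x5C) = 0x1B; 0x1A ⊕ 0x1B = 0x01.
C1: S = E(K, 0x1B) = 0xDA; 0x36 ⊕ 0xDA = 0xEC.
C2: S = E(K, 0xDA) = 0x99; 0xBC ⊕ 0x99 = 0x25.
C3: S = E(K, 0x99) = 0x58; 0x44 ⊕ 0x58 = 0x1C.
C4: S = E(K, 0x58) = 0x17; 0xED ⊕ 0x17 = 0xFA.
C5: S = E(K, 0x17) = 0xD6; 0xAB ⊕ 0xD6 = 0x7D.

C0 = 0x01, C1 = 0xEC, C2 = 0x25, C3 = 0x1C, C4 = 0xFA, C5 = 0x7D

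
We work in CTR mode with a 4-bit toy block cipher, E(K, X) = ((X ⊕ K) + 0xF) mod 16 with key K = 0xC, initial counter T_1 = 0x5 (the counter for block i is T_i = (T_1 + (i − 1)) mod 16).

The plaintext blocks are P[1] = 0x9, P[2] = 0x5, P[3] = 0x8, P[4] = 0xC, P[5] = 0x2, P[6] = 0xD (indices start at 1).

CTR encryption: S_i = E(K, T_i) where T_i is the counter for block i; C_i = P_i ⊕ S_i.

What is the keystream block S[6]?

C[1]: T = 0x5, S = E(K, T) = 0x8; 0x9 ⊕ 0x8 = 0x1.
C[2]: T = 0x6, S = E(K, T) = 0x9; 0x5 ⊕ 0x9 = 0xC.
C[3]: T = 0x7, S = E(K, T) = 0xA; 0x8 ⊕ 0xA = 0x2.
C[4]: T = 0x8, S = E(K, T) = 0x3; 0xC ⊕ 0x3 = 0xF.
C[5]: T = 0x9, S = E(K, T) = 0x4; 0x2 ⊕ 0x4 = 0x6.
C[6]: T = 0xA, S = E(K, T) = 0x5; 0xD ⊕ 0x5 = 0x8.
So S[6] = 0x5.

0x5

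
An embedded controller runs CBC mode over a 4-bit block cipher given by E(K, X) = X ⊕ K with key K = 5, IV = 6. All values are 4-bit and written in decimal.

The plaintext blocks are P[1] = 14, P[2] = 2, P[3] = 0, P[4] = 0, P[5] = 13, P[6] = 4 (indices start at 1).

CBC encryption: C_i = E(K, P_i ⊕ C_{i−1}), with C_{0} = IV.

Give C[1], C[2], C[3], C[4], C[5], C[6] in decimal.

C[1]: P[1] ⊕ 6 = 8; E(K, 8) = 13.
C[2]: P[2] ⊕ 13 = 15; E(K, 15) = 10.
C[3]: P[3] ⊕ 10 = 10; E(K, 10) = 15.
C[4]: P[4] ⊕ 15 = 15; E(K, 15) = 10.
C[5]: P[5] ⊕ 10 = 7; E(K, 7) = 2.
C[6]: P[6] ⊕ 2 = 6; E(K, 6) = 3.

C[1] = 13, C[2] = 10, C[3] = 15, C[4] = 10, C[5] = 2, C[6] = 3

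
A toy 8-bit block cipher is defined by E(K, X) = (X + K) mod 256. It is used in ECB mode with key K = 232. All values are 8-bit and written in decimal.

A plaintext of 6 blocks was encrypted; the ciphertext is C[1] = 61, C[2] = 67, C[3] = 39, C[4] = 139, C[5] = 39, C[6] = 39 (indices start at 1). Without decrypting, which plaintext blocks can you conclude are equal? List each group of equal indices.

P[3] = P[5] = P[6]

ECB encrypts each block independently with the same key, so equal ciphertext blocks imply equal plaintext blocks.
C[3] = C[5] = C[6] = 39, so P[3] = P[5] = P[6].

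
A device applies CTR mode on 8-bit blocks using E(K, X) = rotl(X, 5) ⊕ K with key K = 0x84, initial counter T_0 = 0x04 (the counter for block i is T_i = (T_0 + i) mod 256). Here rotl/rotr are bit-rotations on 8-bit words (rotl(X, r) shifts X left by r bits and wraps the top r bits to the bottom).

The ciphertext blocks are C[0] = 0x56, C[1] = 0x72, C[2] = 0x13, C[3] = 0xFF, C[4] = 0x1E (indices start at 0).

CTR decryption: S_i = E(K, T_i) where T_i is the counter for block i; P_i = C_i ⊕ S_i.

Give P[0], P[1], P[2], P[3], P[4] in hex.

P[0] = 0x52, P[1] = 0x56, P[2] = 0x57, P[3] = 0x9B, P[4] = 0x9B

P[0]: T = 0x04, S = E(K, T) = 0x04; 0x56 ⊕ 0x04 = 0x52.
P[1]: T = 0x05, S = E(K, T) = 0x24; 0x72 ⊕ 0x24 = 0x56.
P[2]: T = 0x06, S = E(K, T) = 0x44; 0x13 ⊕ 0x44 = 0x57.
P[3]: T = 0x07, S = E(K, T) = 0x64; 0xFF ⊕ 0x64 = 0x9B.
P[4]: T = 0x08, S = E(K, T) = 0x85; 0x1E ⊕ 0x85 = 0x9B.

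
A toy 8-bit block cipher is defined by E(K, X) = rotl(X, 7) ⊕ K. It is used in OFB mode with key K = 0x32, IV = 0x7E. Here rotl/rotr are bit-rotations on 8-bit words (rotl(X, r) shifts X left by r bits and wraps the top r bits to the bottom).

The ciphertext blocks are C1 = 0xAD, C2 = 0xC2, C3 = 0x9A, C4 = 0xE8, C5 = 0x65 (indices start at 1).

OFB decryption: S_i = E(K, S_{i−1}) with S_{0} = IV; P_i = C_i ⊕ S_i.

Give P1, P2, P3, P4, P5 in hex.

P1 = 0xA0, P2 = 0x76, P3 = 0xF2, P4 = 0xEE, P5 = 0x54

P1: S = E(K, 0x7E) = 0x0D; 0xAD ⊕ 0x0D = 0xA0.
P2: S = E(K, 0x0D) = 0xB4; 0xC2 ⊕ 0xB4 = 0x76.
P3: S = E(K, 0xB4) = 0x68; 0x9A ⊕ 0x68 = 0xF2.
P4: S = E(K, 0x68) = 0x06; 0xE8 ⊕ 0x06 = 0xEE.
P5: S = E(K, 0x06) = 0x31; 0x65 ⊕ 0x31 = 0x54.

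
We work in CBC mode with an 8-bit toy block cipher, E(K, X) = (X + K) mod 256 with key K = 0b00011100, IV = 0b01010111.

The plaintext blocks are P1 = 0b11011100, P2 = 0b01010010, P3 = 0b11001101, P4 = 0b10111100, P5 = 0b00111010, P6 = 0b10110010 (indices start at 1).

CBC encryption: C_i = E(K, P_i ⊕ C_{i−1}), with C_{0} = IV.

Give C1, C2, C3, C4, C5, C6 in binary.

C1: P1 ⊕ 0b01010111 = 0b10001011; E(K, 0b10001011) = 0b10100111.
C2: P2 ⊕ 0b10100111 = 0b11110101; E(K, 0b11110101) = 0b00010001.
C3: P3 ⊕ 0b00010001 = 0b11011100; E(K, 0b11011100) = 0b11111000.
C4: P4 ⊕ 0b11111000 = 0b01000100; E(K, 0b01000100) = 0b01100000.
C5: P5 ⊕ 0b01100000 = 0b01011010; E(K, 0b01011010) = 0b01110110.
C6: P6 ⊕ 0b01110110 = 0b11000100; E(K, 0b11000100) = 0b11100000.

C1 = 0b10100111, C2 = 0b00010001, C3 = 0b11111000, C4 = 0b01100000, C5 = 0b01110110, C6 = 0b11100000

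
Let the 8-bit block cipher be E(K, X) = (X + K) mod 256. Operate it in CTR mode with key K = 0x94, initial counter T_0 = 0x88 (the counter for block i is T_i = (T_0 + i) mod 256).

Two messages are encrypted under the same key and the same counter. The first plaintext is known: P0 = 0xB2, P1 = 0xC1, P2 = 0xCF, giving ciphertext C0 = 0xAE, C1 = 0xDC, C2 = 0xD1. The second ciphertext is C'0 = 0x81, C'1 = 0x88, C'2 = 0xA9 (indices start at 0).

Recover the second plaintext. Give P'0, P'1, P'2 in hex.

In CTR with a reused counter, both messages share the same keystream S_i, so C_i ⊕ C'_i = P_i ⊕ P'_i and thus P'_i = P_i ⊕ C_i ⊕ C'_i.
P'0: 0xB2 ⊕ 0xAE ⊕ 0x81 = 0x9D.
P'1: 0xC1 ⊕ 0xDC ⊕ 0x88 = 0x95.
P'2: 0xCF ⊕ 0xD1 ⊕ 0xA9 = 0xB7.

P'0 = 0x9D, P'1 = 0x95, P'2 = 0xB7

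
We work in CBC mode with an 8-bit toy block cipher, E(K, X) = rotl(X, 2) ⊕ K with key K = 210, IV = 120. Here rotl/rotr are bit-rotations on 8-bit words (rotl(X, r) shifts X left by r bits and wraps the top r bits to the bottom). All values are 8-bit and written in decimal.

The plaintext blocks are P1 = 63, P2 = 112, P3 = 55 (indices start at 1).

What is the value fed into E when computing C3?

CBC encryption: C_i = E(K, P_i ⊕ C_{i−1}), with C_{0} = IV.
C1: P1 ⊕ 120 = 71; E(K, 71) = 207.
C2: P2 ⊕ 207 = 191; E(K, 191) = 44.
C3: P3 ⊕ 44 = 27; E(K, 27) = 190.
So the input to E for block 3 is 27.

27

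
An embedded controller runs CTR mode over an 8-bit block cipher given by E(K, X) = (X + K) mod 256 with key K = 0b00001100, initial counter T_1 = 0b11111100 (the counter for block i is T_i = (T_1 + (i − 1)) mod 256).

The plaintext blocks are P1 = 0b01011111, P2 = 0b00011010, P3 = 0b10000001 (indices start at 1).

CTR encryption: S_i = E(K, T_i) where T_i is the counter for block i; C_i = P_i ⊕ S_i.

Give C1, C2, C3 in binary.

C1 = 0b01010111, C2 = 0b00010011, C3 = 0b10001011

C1: T = 0b11111100, S = E(K, T) = 0b00001000; 0b01011111 ⊕ 0b00001000 = 0b01010111.
C2: T = 0b11111101, S = E(K, T) = 0b00001001; 0b00011010 ⊕ 0b00001001 = 0b00010011.
C3: T = 0b11111110, S = E(K, T) = 0b00001010; 0b10000001 ⊕ 0b00001010 = 0b10001011.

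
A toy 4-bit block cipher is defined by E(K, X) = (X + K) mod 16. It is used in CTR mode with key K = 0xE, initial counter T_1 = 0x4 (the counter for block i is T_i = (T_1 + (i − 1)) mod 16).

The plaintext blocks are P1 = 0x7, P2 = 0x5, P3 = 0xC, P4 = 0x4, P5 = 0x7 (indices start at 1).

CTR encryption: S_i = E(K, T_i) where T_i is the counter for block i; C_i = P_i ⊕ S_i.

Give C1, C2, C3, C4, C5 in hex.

C1: T = 0x4, S = E(K, T) = 0x2; 0x7 ⊕ 0x2 = 0x5.
C2: T = 0x5, S = E(K, T) = 0x3; 0x5 ⊕ 0x3 = 0x6.
C3: T = 0x6, S = E(K, T) = 0x4; 0xC ⊕ 0x4 = 0x8.
C4: T = 0x7, S = E(K, T) = 0x5; 0x4 ⊕ 0x5 = 0x1.
C5: T = 0x8, S = E(K, T) = 0x6; 0x7 ⊕ 0x6 = 0x1.

C1 = 0x5, C2 = 0x6, C3 = 0x8, C4 = 0x1, C5 = 0x1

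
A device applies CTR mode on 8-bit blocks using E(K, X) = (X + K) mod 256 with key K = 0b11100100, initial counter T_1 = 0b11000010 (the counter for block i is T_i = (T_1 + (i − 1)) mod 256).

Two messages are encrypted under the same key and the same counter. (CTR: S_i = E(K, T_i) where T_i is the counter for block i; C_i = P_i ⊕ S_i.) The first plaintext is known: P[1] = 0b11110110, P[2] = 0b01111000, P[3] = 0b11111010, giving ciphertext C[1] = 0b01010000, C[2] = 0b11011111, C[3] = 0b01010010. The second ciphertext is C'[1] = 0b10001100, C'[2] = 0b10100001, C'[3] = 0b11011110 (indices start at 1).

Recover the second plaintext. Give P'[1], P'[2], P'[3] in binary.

P'[1] = 0b00101010, P'[2] = 0b00000110, P'[3] = 0b01110110

In CTR with a reused counter, both messages share the same keystream S_i, so C_i ⊕ C'_i = P_i ⊕ P'_i and thus P'_i = P_i ⊕ C_i ⊕ C'_i.
P'[1]: 0b11110110 ⊕ 0b01010000 ⊕ 0b10001100 = 0b00101010.
P'[2]: 0b01111000 ⊕ 0b11011111 ⊕ 0b10100001 = 0b00000110.
P'[3]: 0b11111010 ⊕ 0b01010010 ⊕ 0b11011110 = 0b01110110.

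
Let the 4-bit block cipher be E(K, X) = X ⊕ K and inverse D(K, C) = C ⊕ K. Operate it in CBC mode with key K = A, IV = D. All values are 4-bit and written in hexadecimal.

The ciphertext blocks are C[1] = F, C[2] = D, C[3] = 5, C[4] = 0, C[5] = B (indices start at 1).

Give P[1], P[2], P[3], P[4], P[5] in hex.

P[1] = 8, P[2] = 8, P[3] = 2, P[4] = F, P[5] = 1

CBC decryption: P_i = D(K, C_i) ⊕ C_{i−1}, with C_{0} = IV.
P[1]: D(K, F) = 5; 5 ⊕ D = 8.
P[2]: D(K, D) = 7; 7 ⊕ F = 8.
P[3]: D(K, 5) = F; F ⊕ D = 2.
P[4]: D(K, 0) = A; A ⊕ 5 = F.
P[5]: D(K, B) = 1; 1 ⊕ 0 = 1.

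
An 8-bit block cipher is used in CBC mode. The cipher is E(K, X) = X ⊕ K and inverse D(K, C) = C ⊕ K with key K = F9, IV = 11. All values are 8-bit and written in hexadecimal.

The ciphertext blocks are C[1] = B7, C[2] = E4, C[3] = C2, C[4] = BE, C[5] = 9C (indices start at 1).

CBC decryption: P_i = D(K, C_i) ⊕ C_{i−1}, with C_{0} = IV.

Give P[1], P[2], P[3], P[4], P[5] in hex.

P[1]: D(K, B7) = 4E; 4E ⊕ 11 = 5F.
P[2]: D(K, E4) = 1D; 1D ⊕ B7 = AA.
P[3]: D(K, C2) = 3B; 3B ⊕ E4 = DF.
P[4]: D(K, BE) = 47; 47 ⊕ C2 = 85.
P[5]: D(K, 9C) = 65; 65 ⊕ BE = DB.

P[1] = 5F, P[2] = AA, P[3] = DF, P[4] = 85, P[5] = DB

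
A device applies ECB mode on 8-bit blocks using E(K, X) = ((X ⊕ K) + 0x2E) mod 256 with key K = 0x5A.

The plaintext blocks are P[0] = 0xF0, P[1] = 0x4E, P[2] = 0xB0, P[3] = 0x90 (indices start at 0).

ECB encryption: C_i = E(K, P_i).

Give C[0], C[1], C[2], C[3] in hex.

C[0]: E(K, 0xF0) = 0xD8.
C[1]: E(K, 0x4E) = 0x42.
C[2]: E(K, 0xB0) = 0x18.
C[3]: E(K, 0x90) = 0xF8.

C[0] = 0xD8, C[1] = 0x42, C[2] = 0x18, C[3] = 0xF8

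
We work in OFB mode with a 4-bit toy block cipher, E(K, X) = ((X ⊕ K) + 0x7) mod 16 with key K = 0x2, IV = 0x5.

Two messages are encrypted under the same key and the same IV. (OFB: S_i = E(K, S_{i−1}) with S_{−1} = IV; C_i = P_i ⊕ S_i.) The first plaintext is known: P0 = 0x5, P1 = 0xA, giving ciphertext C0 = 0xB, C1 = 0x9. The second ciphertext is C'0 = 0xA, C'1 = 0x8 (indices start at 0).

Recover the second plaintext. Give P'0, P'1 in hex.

In OFB with a reused IV, both messages share the same keystream S_i, so C_i ⊕ C'_i = P_i ⊕ P'_i and thus P'_i = P_i ⊕ C_i ⊕ C'_i.
P'0: 0x5 ⊕ 0xB ⊕ 0xA = 0x4.
P'1: 0xA ⊕ 0x9 ⊕ 0x8 = 0xB.

P'0 = 0x4, P'1 = 0xB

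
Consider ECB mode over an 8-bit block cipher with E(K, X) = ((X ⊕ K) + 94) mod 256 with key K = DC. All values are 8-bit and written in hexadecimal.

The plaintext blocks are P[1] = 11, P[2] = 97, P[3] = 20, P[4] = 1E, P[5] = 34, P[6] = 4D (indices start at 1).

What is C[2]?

ECB encryption: C_i = E(K, P_i).
C[2]: E(K, 97) = DF.

C[2] = DF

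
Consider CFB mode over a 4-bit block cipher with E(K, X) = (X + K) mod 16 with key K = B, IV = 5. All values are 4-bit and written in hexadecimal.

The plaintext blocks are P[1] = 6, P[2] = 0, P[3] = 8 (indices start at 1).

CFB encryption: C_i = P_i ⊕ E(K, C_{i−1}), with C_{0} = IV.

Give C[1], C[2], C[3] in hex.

C[1]: E(K, 5) = 0; 6 ⊕ 0 = 6.
C[2]: E(K, 6) = 1; 0 ⊕ 1 = 1.
C[3]: E(K, 1) = C; 8 ⊕ C = 4.

C[1] = 6, C[2] = 1, C[3] = 4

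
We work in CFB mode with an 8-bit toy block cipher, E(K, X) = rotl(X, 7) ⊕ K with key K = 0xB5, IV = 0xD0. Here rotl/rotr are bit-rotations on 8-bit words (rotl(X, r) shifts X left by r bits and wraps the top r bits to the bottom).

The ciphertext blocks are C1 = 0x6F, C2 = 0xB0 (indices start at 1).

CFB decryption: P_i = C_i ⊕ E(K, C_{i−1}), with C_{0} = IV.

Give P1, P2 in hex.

P1 = 0xB2, P2 = 0xB2

P1: E(K, 0xD0) = 0xDD; 0x6F ⊕ 0xDD = 0xB2.
P2: E(K, 0x6F) = 0x02; 0xB0 ⊕ 0x02 = 0xB2.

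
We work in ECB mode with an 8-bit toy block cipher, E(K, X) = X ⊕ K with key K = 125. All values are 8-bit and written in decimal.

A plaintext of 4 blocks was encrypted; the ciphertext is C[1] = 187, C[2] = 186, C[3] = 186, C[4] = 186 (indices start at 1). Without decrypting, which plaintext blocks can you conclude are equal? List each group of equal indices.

ECB encrypts each block independently with the same key, so equal ciphertext blocks imply equal plaintext blocks.
C[2] = C[3] = C[4] = 186, so P[2] = P[3] = P[4].

P[2] = P[3] = P[4]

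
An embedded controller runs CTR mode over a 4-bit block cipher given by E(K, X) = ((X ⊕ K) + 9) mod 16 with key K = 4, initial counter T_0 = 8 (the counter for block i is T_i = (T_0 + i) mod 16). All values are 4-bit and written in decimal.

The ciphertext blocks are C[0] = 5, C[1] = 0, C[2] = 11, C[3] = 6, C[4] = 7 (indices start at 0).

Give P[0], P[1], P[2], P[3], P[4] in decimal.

CTR decryption: S_i = E(K, T_i) where T_i is the counter for block i; P_i = C_i ⊕ S_i.
P[0]: T = 8, S = E(K, T) = 5; 5 ⊕ 5 = 0.
P[1]: T = 9, S = E(K, T) = 6; 0 ⊕ 6 = 6.
P[2]: T = 10, S = E(K, T) = 7; 11 ⊕ 7 = 12.
P[3]: T = 11, S = E(K, T) = 8; 6 ⊕ 8 = 14.
P[4]: T = 12, S = E(K, T) = 1; 7 ⊕ 1 = 6.

P[0] = 0, P[1] = 6, P[2] = 12, P[3] = 14, P[4] = 6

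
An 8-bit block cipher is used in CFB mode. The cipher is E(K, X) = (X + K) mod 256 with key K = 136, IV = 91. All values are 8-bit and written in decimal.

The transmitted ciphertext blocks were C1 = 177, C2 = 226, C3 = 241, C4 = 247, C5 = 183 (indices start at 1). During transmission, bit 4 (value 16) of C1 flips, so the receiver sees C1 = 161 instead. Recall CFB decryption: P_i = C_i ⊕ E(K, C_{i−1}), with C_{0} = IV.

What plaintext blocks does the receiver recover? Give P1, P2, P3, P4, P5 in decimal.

P1 = 66, P2 = 203, P3 = 155, P4 = 142, P5 = 200

Only C1 changed, to 161. In CFB, a change in C_i flips the same bit in P_i and garbles P_{i+1}. Decrypting the received ciphertext:
P1: E(K, 91) = 227; 161 ⊕ 227 = 66.
P2: E(K, 161) = 41; 226 ⊕ 41 = 203.
P3: E(K, 226) = 106; 241 ⊕ 106 = 155.
P4: E(K, 241) = 121; 247 ⊕ 121 = 142.
P5: E(K, 247) = 127; 183 ⊕ 127 = 200.
Blocks that differ from the original plaintext: P1, P2.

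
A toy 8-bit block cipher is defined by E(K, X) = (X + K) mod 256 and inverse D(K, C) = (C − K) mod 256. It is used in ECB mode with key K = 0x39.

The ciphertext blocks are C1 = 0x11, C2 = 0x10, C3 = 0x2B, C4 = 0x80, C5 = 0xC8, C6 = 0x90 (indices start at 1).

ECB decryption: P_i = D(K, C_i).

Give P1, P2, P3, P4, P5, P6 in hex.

P1 = 0xD8, P2 = 0xD7, P3 = 0xF2, P4 = 0x47, P5 = 0x8F, P6 = 0x57

P1: D(K, 0x11) = 0xD8.
P2: D(K, 0x10) = 0xD7.
P3: D(K, 0x2B) = 0xF2.
P4: D(K, 0x80) = 0x47.
P5: D(K, 0xC8) = 0x8F.
P6: D(K, 0x90) = 0x57.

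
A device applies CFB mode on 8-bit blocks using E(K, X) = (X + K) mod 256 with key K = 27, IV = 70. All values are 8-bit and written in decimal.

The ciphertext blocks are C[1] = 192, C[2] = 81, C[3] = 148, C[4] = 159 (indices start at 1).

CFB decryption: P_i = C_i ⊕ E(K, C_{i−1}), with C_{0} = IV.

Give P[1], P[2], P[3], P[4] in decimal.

P[1]: E(K, 70) = 97; 192 ⊕ 97 = 161.
P[2]: E(K, 192) = 219; 81 ⊕ 219 = 138.
P[3]: E(K, 81) = 108; 148 ⊕ 108 = 248.
P[4]: E(K, 148) = 175; 159 ⊕ 175 = 48.

P[1] = 161, P[2] = 138, P[3] = 248, P[4] = 48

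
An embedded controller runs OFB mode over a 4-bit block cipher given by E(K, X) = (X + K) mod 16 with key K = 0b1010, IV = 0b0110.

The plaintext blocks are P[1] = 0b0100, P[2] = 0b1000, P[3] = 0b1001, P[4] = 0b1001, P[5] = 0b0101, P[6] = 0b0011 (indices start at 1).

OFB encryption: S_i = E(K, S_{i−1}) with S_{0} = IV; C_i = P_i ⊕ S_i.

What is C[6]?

C[6] = 0b0001

C[1]: S = E(K, 0b0110) = 0b0000; 0b0100 ⊕ 0b0000 = 0b0100.
C[2]: S = E(K, 0b0000) = 0b1010; 0b1000 ⊕ 0b1010 = 0b0010.
C[3]: S = E(K, 0b1010) = 0b0100; 0b1001 ⊕ 0b0100 = 0b1101.
C[4]: S = E(K, 0b0100) = 0b1110; 0b1001 ⊕ 0b1110 = 0b0111.
C[5]: S = E(K, 0b1110) = 0b1000; 0b0101 ⊕ 0b1000 = 0b1101.
C[6]: S = E(K, 0b1000) = 0b0010; 0b0011 ⊕ 0b0010 = 0b0001.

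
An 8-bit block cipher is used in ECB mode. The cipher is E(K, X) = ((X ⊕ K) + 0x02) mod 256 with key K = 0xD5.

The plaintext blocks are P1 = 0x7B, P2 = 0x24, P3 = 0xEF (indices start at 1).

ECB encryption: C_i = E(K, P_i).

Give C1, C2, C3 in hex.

C1 = 0xB0, C2 = 0xF3, C3 = 0x3C

C1: E(K, 0x7B) = 0xB0.
C2: E(K, 0x24) = 0xF3.
C3: E(K, 0xEF) = 0x3C.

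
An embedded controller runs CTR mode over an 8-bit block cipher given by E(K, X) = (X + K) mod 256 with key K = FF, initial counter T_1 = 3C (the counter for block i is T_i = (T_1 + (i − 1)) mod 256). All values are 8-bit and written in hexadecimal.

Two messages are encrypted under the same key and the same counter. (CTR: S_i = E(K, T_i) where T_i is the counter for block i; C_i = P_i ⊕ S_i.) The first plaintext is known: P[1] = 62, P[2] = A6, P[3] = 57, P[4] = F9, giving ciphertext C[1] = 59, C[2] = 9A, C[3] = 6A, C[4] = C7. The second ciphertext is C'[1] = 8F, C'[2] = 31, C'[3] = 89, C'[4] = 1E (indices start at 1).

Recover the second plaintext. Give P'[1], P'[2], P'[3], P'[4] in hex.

P'[1] = B4, P'[2] = 0D, P'[3] = B4, P'[4] = 20

In CTR with a reused counter, both messages share the same keystream S_i, so C_i ⊕ C'_i = P_i ⊕ P'_i and thus P'_i = P_i ⊕ C_i ⊕ C'_i.
P'[1]: 62 ⊕ 59 ⊕ 8F = B4.
P'[2]: A6 ⊕ 9A ⊕ 31 = 0D.
P'[3]: 57 ⊕ 6A ⊕ 89 = B4.
P'[4]: F9 ⊕ C7 ⊕ 1E = 20.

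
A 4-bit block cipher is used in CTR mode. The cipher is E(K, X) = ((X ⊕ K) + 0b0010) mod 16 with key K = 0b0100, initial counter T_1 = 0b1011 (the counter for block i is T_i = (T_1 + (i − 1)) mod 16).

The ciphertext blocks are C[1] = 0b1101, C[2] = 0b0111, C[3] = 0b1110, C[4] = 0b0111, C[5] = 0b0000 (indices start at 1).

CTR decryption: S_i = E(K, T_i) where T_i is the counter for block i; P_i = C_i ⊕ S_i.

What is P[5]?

P[5] = 0b1101

P[5]: T = 0b1111, S = E(K, T) = 0b1101; 0b0000 ⊕ 0b1101 = 0b1101.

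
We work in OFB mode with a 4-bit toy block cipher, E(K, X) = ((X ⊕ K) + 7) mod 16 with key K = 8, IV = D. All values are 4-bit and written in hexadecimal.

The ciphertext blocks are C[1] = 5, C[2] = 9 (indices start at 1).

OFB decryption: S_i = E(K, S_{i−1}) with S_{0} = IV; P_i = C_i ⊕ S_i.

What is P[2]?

P[2] = 2

P[1]: S = E(K, D) = C; 5 ⊕ C = 9.
P[2]: S = E(K, C) = B; 9 ⊕ B = 2.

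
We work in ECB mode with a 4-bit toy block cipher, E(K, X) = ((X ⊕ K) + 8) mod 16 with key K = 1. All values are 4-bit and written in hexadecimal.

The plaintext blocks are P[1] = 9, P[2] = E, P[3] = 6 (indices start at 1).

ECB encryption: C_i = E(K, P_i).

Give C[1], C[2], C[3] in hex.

C[1] = 0, C[2] = 7, C[3] = F

C[1]: E(K, 9) = 0.
C[2]: E(K, E) = 7.
C[3]: E(K, 6) = F.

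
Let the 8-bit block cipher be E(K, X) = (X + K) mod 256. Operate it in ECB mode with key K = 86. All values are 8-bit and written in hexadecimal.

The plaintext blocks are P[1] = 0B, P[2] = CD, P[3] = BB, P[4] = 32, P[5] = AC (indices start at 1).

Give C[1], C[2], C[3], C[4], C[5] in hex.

ECB encryption: C_i = E(K, P_i).
C[1]: E(K, 0B) = 91.
C[2]: E(K, CD) = 53.
C[3]: E(K, BB) = 41.
C[4]: E(K, 32) = B8.
C[5]: E(K, AC) = 32.

C[1] = 91, C[2] = 53, C[3] = 41, C[4] = B8, C[5] = 32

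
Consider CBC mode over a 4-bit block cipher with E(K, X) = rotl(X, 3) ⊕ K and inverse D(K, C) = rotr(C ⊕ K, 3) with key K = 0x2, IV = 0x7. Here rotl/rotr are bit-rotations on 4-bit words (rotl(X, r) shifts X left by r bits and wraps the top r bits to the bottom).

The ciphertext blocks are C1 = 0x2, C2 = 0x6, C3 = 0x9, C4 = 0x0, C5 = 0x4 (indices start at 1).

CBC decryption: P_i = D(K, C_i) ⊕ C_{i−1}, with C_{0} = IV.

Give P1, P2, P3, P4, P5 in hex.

P1 = 0x7, P2 = 0xA, P3 = 0x1, P4 = 0xD, P5 = 0xC

P1: D(K, 0x2) = 0x0; 0x0 ⊕ 0x7 = 0x7.
P2: D(K, 0x6) = 0x8; 0x8 ⊕ 0x2 = 0xA.
P3: D(K, 0x9) = 0x7; 0x7 ⊕ 0x6 = 0x1.
P4: D(K, 0x0) = 0x4; 0x4 ⊕ 0x9 = 0xD.
P5: D(K, 0x4) = 0xC; 0xC ⊕ 0x0 = 0xC.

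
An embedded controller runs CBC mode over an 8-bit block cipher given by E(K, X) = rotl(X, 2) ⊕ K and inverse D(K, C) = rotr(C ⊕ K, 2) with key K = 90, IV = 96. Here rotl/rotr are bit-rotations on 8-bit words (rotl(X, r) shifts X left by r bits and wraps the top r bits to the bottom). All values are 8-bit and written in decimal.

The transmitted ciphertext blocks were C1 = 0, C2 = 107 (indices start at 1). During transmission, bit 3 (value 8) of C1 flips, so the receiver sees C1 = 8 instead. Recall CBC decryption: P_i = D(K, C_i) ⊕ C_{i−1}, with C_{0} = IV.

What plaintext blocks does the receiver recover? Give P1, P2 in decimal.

Only C1 changed, to 8. In CBC, a change in C_i garbles P_i and flips the same bit in P_{i+1}. Decrypting the received ciphertext:
P1: D(K, 8) = 148; 148 ⊕ 96 = 244.
P2: D(K, 107) = 76; 76 ⊕ 8 = 68.
Blocks that differ from the original plaintext: P1, P2.

P1 = 244, P2 = 68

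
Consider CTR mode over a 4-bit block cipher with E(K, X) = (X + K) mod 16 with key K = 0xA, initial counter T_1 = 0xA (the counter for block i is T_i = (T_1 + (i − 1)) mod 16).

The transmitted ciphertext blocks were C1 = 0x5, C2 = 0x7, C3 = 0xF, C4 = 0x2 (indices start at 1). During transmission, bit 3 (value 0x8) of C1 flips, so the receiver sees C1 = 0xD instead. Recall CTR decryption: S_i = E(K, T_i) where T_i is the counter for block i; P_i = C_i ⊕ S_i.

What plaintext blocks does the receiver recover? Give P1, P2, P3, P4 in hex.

P1 = 0x9, P2 = 0x2, P3 = 0x9, P4 = 0x5

Only C1 changed, to 0xD. In CTR, a change in C_i flips the same bit in P_i only; the keystream is unaffected. Decrypting the received ciphertext:
P1: T = 0xA, S = E(K, T) = 0x4; 0xD ⊕ 0x4 = 0x9.
P2: T = 0xB, S = E(K, T) = 0x5; 0x7 ⊕ 0x5 = 0x2.
P3: T = 0xC, S = E(K, T) = 0x6; 0xF ⊕ 0x6 = 0x9.
P4: T = 0xD, S = E(K, T) = 0x7; 0x2 ⊕ 0x7 = 0x5.
Blocks that differ from the original plaintext: P1.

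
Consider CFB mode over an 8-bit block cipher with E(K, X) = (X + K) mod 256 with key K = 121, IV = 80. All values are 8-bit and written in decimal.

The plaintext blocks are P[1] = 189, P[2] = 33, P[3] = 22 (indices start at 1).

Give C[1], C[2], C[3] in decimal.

C[1] = 116, C[2] = 204, C[3] = 83

CFB encryption: C_i = P_i ⊕ E(K, C_{i−1}), with C_{0} = IV.
C[1]: E(K, 80) = 201; 189 ⊕ 201 = 116.
C[2]: E(K, 116) = 237; 33 ⊕ 237 = 204.
C[3]: E(K, 204) = 69; 22 ⊕ 69 = 83.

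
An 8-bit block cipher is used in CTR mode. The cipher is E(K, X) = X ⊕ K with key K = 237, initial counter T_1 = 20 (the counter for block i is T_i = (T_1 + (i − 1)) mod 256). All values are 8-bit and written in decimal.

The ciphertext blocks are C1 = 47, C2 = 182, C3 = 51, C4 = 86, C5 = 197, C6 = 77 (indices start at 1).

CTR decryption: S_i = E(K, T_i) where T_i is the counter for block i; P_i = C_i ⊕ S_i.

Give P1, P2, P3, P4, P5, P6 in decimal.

P1: T = 20, S = E(K, T) = 249; 47 ⊕ 249 = 214.
P2: T = 21, S = E(K, T) = 248; 182 ⊕ 248 = 78.
P3: T = 22, S = E(K, T) = 251; 51 ⊕ 251 = 200.
P4: T = 23, S = E(K, T) = 250; 86 ⊕ 250 = 172.
P5: T = 24, S = E(K, T) = 245; 197 ⊕ 245 = 48.
P6: T = 25, S = E(K, T) = 244; 77 ⊕ 244 = 185.

P1 = 214, P2 = 78, P3 = 200, P4 = 172, P5 = 48, P6 = 185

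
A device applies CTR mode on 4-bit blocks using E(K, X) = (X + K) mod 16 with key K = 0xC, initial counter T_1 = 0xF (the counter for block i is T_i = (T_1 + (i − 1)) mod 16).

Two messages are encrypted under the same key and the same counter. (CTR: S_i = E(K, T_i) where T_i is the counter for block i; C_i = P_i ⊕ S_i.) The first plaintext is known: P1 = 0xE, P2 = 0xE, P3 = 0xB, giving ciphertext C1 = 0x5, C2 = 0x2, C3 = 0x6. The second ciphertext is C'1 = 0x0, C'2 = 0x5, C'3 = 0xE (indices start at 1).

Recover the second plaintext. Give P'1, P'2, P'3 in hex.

P'1 = 0xB, P'2 = 0x9, P'3 = 0x3

In CTR with a reused counter, both messages share the same keystream S_i, so C_i ⊕ C'_i = P_i ⊕ P'_i and thus P'_i = P_i ⊕ C_i ⊕ C'_i.
P'1: 0xE ⊕ 0x5 ⊕ 0x0 = 0xB.
P'2: 0xE ⊕ 0x2 ⊕ 0x5 = 0x9.
P'3: 0xB ⊕ 0x6 ⊕ 0xE = 0x3.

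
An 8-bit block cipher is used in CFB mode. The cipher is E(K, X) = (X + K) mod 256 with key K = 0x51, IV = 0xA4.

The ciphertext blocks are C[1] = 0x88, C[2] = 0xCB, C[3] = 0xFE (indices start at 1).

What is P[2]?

CFB decryption: P_i = C_i ⊕ E(K, C_{i−1}), with C_{0} = IV.
P[2]: E(K, 0x88) = 0xD9; 0xCB ⊕ 0xD9 = 0x12.

P[2] = 0x12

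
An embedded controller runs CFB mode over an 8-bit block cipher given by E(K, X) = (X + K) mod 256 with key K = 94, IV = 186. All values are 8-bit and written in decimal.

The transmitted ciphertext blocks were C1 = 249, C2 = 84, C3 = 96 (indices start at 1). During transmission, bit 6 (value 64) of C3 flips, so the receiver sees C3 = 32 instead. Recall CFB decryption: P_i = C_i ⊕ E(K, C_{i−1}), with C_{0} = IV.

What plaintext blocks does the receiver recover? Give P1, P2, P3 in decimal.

P1 = 225, P2 = 3, P3 = 146

Only C3 changed, to 32. In CFB, a change in C_i flips the same bit in P_i and garbles P_{i+1}. Decrypting the received ciphertext:
P1: E(K, 186) = 24; 249 ⊕ 24 = 225.
P2: E(K, 249) = 87; 84 ⊕ 87 = 3.
P3: E(K, 84) = 178; 32 ⊕ 178 = 146.
Blocks that differ from the original plaintext: P3.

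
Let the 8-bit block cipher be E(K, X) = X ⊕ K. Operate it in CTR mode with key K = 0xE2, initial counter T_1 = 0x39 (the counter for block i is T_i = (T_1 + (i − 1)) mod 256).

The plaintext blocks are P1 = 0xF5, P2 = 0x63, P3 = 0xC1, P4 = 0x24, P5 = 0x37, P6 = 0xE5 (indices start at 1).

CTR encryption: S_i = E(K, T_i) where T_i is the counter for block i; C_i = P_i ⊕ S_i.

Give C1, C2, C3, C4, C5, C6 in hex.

C1: T = 0x39, S = E(K, T) = 0xDB; 0xF5 ⊕ 0xDB = 0x2E.
C2: T = 0x3A, S = E(K, T) = 0xD8; 0x63 ⊕ 0xD8 = 0xBB.
C3: T = 0x3B, S = E(K, T) = 0xD9; 0xC1 ⊕ 0xD9 = 0x18.
C4: T = 0x3C, S = E(K, T) = 0xDE; 0x24 ⊕ 0xDE = 0xFA.
C5: T = 0x3D, S = E(K, T) = 0xDF; 0x37 ⊕ 0xDF = 0xE8.
C6: T = 0x3E, S = E(K, T) = 0xDC; 0xE5 ⊕ 0xDC = 0x39.

C1 = 0x2E, C2 = 0xBB, C3 = 0x18, C4 = 0xFA, C5 = 0xE8, C6 = 0x39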